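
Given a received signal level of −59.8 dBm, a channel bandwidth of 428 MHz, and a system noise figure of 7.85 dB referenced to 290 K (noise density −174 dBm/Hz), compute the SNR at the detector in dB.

20.0 dB

Noise floor: N = −174 + 10 log₁₀(B) + NF
10 log₁₀(4.28×10⁸) = 86.31 dB
N = −174 + 86.31 + 7.85 = −79.84 dBm
SNR = P_sig − N = −59.8 − (−79.84) = 20.04 dB → 20.0 dB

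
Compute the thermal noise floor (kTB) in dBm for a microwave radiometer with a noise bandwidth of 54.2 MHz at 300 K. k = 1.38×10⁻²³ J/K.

P_n = kTB = 1.38×10⁻²³ × 300 × 5.42×10⁷ = 2.24×10⁻¹³ W
In dBm: 10 log₁₀(2.24×10⁻¹³ / 10⁻³) = −96.5 dBm

−96.5 dBm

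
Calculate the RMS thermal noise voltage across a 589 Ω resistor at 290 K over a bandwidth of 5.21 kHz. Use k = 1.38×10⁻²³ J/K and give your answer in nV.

V_n = √(4kTRB)
4kTRB = 4 × 1.38×10⁻²³ × 290 × 5.89×10² × 5.21×10³ = 4.91×10⁻¹⁴ V²
V_n = √(4.91×10⁻¹⁴) = 2.22×10⁻⁷ V = 222 nV

222 nV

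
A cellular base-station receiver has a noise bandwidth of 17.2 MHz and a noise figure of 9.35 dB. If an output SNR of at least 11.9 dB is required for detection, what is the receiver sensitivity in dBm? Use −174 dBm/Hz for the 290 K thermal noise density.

Sensitivity = −174 + 10 log₁₀(B) + NF + SNR_min
= −174 + 72.36 + 9.35 + 11.9
= −80.39 dBm → −80.4 dBm

−80.4 dBm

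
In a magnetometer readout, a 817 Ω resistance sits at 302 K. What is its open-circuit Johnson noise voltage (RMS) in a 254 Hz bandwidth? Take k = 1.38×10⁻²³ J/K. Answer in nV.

V_n = √(4kTRB)
4kTRB = 4 × 1.38×10⁻²³ × 302 × 8.17×10² × 2.54×10² = 3.46×10⁻¹⁵ V²
V_n = √(3.46×10⁻¹⁵) = 5.88×10⁻⁸ V = 58.8 nV

58.8 nV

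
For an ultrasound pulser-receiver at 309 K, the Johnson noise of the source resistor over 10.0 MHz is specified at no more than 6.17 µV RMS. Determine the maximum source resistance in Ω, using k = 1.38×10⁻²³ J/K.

223 Ω

Johnson–Nyquist: V_n = √(4kTRB) ⇒ R = V_n² / (4kTB)
4kTB = 4 × 1.38×10⁻²³ × 309 × 1.00×10⁷ = 1.71×10⁻¹³
R = (6.17×10⁻⁶)² / 1.71×10⁻¹³ = 2.23×10² Ω = 223 Ω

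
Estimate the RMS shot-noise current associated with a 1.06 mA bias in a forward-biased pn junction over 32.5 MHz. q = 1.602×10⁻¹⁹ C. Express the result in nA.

I_n = √(2qI·B)
2qI·B = 2 × 1.602×10⁻¹⁹ × 1.06×10⁻³ × 3.25×10⁷ = 1.10×10⁻¹⁴ A²
I_n = √(1.10×10⁻¹⁴) = 1.05×10⁻⁷ A = 105 nA

105 nA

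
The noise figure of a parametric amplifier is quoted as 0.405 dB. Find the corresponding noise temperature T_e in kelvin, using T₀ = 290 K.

28.3 K

F = 10^(0.405/10) = 1.09774
T_e = (F − 1)·T₀ = (1.09774 − 1) × 290 = 28.3 K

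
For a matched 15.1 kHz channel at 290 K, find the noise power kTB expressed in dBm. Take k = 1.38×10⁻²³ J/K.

−132.2 dBm

P_n = kTB = 1.38×10⁻²³ × 290 × 1.51×10⁴ = 6.04×10⁻¹⁷ W
In dBm: 10 log₁₀(6.04×10⁻¹⁷ / 10⁻³) = −132.2 dBm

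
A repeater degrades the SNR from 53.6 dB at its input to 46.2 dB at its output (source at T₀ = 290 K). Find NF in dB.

NF (dB) = SNR_in(dB) − SNR_out(dB) when the source is at T₀
NF = 53.6 − 46.2 = 7.4 dB

7.4 dB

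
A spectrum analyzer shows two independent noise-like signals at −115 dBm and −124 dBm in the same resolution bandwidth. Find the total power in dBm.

−114.5 dBm

Convert to linear, add, convert back:
P₁ = 3.16×10⁻¹⁵ W, P₂ = 3.98×10⁻¹⁶ W
P_tot = 3.56×10⁻¹⁵ W → 10 log₁₀(P_tot / 10⁻³) = −114.5 dBm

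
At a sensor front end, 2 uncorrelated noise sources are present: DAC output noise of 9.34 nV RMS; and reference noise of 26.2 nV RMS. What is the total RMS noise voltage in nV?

27.8 nV

Uncorrelated sources add in power (mean-square): V_tot = √(ΣV_i²)
V_tot = √[(9.34×10⁻⁹)² + (2.62×10⁻⁸)²] = 2.78×10⁻⁸ V = 27.8 nV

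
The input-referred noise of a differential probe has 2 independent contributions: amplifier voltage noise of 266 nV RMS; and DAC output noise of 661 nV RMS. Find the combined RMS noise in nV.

713 nV

Uncorrelated sources add in power (mean-square): V_tot = √(ΣV_i²)
V_tot = √[(2.66×10⁻⁷)² + (6.61×10⁻⁷)²] = 7.13×10⁻⁷ V = 713 nV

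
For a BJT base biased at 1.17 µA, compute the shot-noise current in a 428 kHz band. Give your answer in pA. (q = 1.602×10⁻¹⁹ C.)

I_n = √(2qI·B)
2qI·B = 2 × 1.602×10⁻¹⁹ × 1.17×10⁻⁶ × 4.28×10⁵ = 1.60×10⁻¹⁹ A²
I_n = √(1.60×10⁻¹⁹) = 4.01×10⁻¹⁰ A = 401 pA

401 pA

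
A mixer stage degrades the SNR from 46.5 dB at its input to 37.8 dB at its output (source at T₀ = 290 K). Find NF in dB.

NF (dB) = SNR_in(dB) − SNR_out(dB) when the source is at T₀
NF = 46.5 − 37.8 = 8.7 dB

8.7 dB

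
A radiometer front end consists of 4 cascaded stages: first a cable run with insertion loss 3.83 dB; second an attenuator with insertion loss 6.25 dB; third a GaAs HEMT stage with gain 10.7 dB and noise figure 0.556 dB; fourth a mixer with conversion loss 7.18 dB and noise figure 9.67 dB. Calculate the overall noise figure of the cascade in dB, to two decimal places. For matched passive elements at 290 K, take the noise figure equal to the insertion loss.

12.73 dB

Convert to linear (a loss of L dB is a gain of −L dB): F_i = 10^(NF_i/10), G_i = 10^(G_i,dB/10)
  Stage 1: F_1 = 10^(3.83/10) = 2.415, G_1 = 10^(−3.83/10) = 0.4140
  Stage 2: F_2 = 10^(6.25/10) = 4.217, G_2 = 10^(−6.25/10) = 0.2371
  Stage 3: F_3 = 10^(0.556/10) = 1.137, G_3 = 10^(10.7/10) = 11.75
  Stage 4: F_4 = 10^(9.67/10) = 9.268, G_4 = 10^(−7.18/10) = 0.1914
Friis cascade:
  F = 2.415 + (4.217 − 1)/0.4140 + (1.137 − 1)/0.09817 + (9.268 − 1)/1.153 = 18.75
NF = 10 log₁₀(18.75) = 12.73 dB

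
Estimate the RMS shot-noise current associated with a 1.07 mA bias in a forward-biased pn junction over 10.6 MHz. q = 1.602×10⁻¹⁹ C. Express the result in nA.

I_n = √(2qI·B)
2qI·B = 2 × 1.602×10⁻¹⁹ × 1.07×10⁻³ × 1.06×10⁷ = 3.63×10⁻¹⁵ A²
I_n = √(3.63×10⁻¹⁵) = 6.03×10⁻⁸ A = 60.3 nA

60.3 nA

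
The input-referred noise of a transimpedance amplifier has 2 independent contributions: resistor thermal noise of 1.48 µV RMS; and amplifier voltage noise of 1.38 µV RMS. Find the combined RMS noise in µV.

2.02 µV

Uncorrelated sources add in power (mean-square): V_tot = √(ΣV_i²)
V_tot = √[(1.48×10⁻⁶)² + (1.38×10⁻⁶)²] = 2.02×10⁻⁶ V = 2.02 µV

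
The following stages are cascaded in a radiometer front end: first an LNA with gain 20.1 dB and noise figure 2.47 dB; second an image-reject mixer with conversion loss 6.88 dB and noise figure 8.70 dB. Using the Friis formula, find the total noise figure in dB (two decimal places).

2.62 dB

Convert to linear (a loss of L dB is a gain of −L dB): F_i = 10^(NF_i/10), G_i = 10^(G_i,dB/10)
  Stage 1: F_1 = 10^(2.47/10) = 1.766, G_1 = 10^(20.1/10) = 102.3
  Stage 2: F_2 = 10^(8.70/10) = 7.413, G_2 = 10^(−6.88/10) = 0.2051
Friis cascade:
  F = 1.766 + (7.413 − 1)/102.3 = 1.829
NF = 10 log₁₀(1.829) = 2.62 dB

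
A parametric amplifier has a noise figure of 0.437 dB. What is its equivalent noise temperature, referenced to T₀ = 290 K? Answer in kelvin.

F = 10^(0.437/10) = 1.10586
T_e = (F − 1)·T₀ = (1.10586 − 1) × 290 = 30.7 K

30.7 K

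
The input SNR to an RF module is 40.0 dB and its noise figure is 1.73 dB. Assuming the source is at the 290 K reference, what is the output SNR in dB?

38.27 dB

By definition F = SNR_in/SNR_out, so in dB: SNR_out = SNR_in − NF
SNR_out = 40.0 − 1.73 = 38.27 dB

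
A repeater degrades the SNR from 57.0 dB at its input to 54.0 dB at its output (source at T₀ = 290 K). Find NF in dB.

NF (dB) = SNR_in(dB) − SNR_out(dB) when the source is at T₀
NF = 57.0 − 54.0 = 3.0 dB

3.0 dB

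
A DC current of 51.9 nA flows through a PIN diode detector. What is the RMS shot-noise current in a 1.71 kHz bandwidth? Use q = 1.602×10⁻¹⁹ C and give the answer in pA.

I_n = √(2qI·B)
2qI·B = 2 × 1.602×10⁻¹⁹ × 5.19×10⁻⁸ × 1.71×10³ = 2.84×10⁻²³ A²
I_n = √(2.84×10⁻²³) = 5.33×10⁻¹² A = 5.33 pA

5.33 pA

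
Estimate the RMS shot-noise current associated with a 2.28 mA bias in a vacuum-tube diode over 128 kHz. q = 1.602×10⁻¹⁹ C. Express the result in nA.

I_n = √(2qI·B)
2qI·B = 2 × 1.602×10⁻¹⁹ × 2.28×10⁻³ × 1.28×10⁵ = 9.35×10⁻¹⁷ A²
I_n = √(9.35×10⁻¹⁷) = 9.67×10⁻⁹ A = 9.67 nA

9.67 nA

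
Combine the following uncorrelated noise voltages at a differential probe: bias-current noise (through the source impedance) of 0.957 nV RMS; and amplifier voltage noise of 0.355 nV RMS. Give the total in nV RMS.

1.02 nV

Uncorrelated sources add in power (mean-square): V_tot = √(ΣV_i²)
V_tot = √[(9.57×10⁻¹⁰)² + (3.55×10⁻¹⁰)²] = 1.02×10⁻⁹ V = 1.02 nV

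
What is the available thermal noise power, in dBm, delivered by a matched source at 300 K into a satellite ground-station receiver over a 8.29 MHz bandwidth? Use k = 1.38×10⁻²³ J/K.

−104.6 dBm

P_n = kTB = 1.38×10⁻²³ × 300 × 8.29×10⁶ = 3.43×10⁻¹⁴ W
In dBm: 10 log₁₀(3.43×10⁻¹⁴ / 10⁻³) = −104.6 dBm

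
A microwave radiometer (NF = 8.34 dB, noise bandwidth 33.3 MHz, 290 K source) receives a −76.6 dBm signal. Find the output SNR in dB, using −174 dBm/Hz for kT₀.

Noise floor: N = −174 + 10 log₁₀(B) + NF
10 log₁₀(3.33×10⁷) = 75.22 dB
N = −174 + 75.22 + 8.34 = −90.44 dBm
SNR = P_sig − N = −76.6 − (−90.44) = 13.84 dB → 13.8 dB

13.8 dB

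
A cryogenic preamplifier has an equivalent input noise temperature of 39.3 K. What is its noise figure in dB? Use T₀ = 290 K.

F = 1 + T_e/T₀ = 1 + 39.3/290 = 1.13552
NF = 10 log₁₀(1.13552) = 0.552 dB

0.552 dB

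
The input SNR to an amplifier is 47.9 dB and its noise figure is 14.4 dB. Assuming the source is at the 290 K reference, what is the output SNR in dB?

33.5 dB

By definition F = SNR_in/SNR_out, so in dB: SNR_out = SNR_in − NF
SNR_out = 47.9 − 14.4 = 33.5 dB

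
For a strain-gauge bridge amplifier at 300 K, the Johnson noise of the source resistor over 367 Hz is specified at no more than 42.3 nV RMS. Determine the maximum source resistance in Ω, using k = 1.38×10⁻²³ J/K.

294 Ω

Johnson–Nyquist: V_n = √(4kTRB) ⇒ R = V_n² / (4kTB)
4kTB = 4 × 1.38×10⁻²³ × 300 × 3.67×10² = 6.08×10⁻¹⁸
R = (4.23×10⁻⁸)² / 6.08×10⁻¹⁸ = 2.94×10² Ω = 294 Ω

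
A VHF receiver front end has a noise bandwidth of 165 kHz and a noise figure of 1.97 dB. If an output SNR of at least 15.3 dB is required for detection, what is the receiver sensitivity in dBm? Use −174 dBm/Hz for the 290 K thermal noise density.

Sensitivity = −174 + 10 log₁₀(B) + NF + SNR_min
= −174 + 52.17 + 1.97 + 15.3
= −104.56 dBm → −104.6 dBm

−104.6 dBm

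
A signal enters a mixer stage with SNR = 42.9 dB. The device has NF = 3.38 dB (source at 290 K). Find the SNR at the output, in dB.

By definition F = SNR_in/SNR_out, so in dB: SNR_out = SNR_in − NF
SNR_out = 42.9 − 3.38 = 39.52 dB

39.52 dB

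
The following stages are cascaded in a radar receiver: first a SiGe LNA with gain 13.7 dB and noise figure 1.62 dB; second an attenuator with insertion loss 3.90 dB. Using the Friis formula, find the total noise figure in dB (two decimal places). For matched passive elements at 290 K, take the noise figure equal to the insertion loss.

Convert to linear (a loss of L dB is a gain of −L dB): F_i = 10^(NF_i/10), G_i = 10^(G_i,dB/10)
  Stage 1: F_1 = 10^(1.62/10) = 1.452, G_1 = 10^(13.7/10) = 23.44
  Stage 2: F_2 = 10^(3.90/10) = 2.455, G_2 = 10^(−3.90/10) = 0.4074
Friis cascade:
  F = 1.452 + (2.455 − 1)/23.44 = 1.514
NF = 10 log₁₀(1.514) = 1.80 dB

1.80 dB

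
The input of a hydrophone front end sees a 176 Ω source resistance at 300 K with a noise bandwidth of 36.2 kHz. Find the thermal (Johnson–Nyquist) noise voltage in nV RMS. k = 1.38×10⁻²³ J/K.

V_n = √(4kTRB)
4kTRB = 4 × 1.38×10⁻²³ × 300 × 1.76×10² × 3.62×10⁴ = 1.06×10⁻¹³ V²
V_n = √(1.06×10⁻¹³) = 3.25×10⁻⁷ V = 325 nV

325 nV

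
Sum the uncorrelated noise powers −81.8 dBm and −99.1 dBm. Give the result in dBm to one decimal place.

−81.7 dBm

Convert to linear, add, convert back:
P₁ = 6.61×10⁻¹² W, P₂ = 1.23×10⁻¹³ W
P_tot = 6.73×10⁻¹² W → 10 log₁₀(P_tot / 10⁻³) = −81.7 dBm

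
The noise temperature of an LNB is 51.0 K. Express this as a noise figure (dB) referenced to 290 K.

0.704 dB

F = 1 + T_e/T₀ = 1 + 51.0/290 = 1.17586
NF = 10 log₁₀(1.17586) = 0.704 dB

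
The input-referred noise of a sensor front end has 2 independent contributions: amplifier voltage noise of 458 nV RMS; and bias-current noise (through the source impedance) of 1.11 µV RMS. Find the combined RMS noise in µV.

Uncorrelated sources add in power (mean-square): V_tot = √(ΣV_i²)
V_tot = √[(4.58×10⁻⁷)² + (1.11×10⁻⁶)²] = 1.20×10⁻⁶ V = 1.20 µV

1.20 µV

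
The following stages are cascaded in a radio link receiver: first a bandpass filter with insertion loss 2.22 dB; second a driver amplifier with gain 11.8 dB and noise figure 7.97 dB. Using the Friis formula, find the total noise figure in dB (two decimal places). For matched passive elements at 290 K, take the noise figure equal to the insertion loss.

10.19 dB

Convert to linear (a loss of L dB is a gain of −L dB): F_i = 10^(NF_i/10), G_i = 10^(G_i,dB/10)
  Stage 1: F_1 = 10^(2.22/10) = 1.667, G_1 = 10^(−2.22/10) = 0.5998
  Stage 2: F_2 = 10^(7.97/10) = 6.266, G_2 = 10^(11.8/10) = 15.14
Friis cascade:
  F = 1.667 + (6.266 − 1)/0.5998 = 10.45
NF = 10 log₁₀(10.45) = 10.19 dB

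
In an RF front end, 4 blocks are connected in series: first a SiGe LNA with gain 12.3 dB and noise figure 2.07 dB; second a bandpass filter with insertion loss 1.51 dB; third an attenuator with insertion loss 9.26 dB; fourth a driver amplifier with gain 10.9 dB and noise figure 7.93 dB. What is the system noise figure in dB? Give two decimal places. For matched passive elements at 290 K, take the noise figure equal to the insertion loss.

Convert to linear (a loss of L dB is a gain of −L dB): F_i = 10^(NF_i/10), G_i = 10^(G_i,dB/10)
  Stage 1: F_1 = 10^(2.07/10) = 1.611, G_1 = 10^(12.3/10) = 16.98
  Stage 2: F_2 = 10^(1.51/10) = 1.416, G_2 = 10^(−1.51/10) = 0.7063
  Stage 3: F_3 = 10^(9.26/10) = 8.433, G_3 = 10^(−9.26/10) = 0.1186
  Stage 4: F_4 = 10^(7.93/10) = 6.209, G_4 = 10^(10.9/10) = 12.30
Friis cascade:
  F = 1.611 + (1.416 − 1)/16.98 + (8.433 − 1)/11.99 + (6.209 − 1)/1.422 = 5.917
NF = 10 log₁₀(5.917) = 7.72 dB

7.72 dB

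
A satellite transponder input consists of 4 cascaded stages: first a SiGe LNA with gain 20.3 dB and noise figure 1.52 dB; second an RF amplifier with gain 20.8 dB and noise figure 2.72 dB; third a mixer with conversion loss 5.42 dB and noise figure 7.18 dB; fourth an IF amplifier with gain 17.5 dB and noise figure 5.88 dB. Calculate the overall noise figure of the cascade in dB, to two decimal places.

Convert to linear (a loss of L dB is a gain of −L dB): F_i = 10^(NF_i/10), G_i = 10^(G_i,dB/10)
  Stage 1: F_1 = 10^(1.52/10) = 1.419, G_1 = 10^(20.3/10) = 107.2
  Stage 2: F_2 = 10^(2.72/10) = 1.871, G_2 = 10^(20.8/10) = 120.2
  Stage 3: F_3 = 10^(7.18/10) = 5.224, G_3 = 10^(−5.42/10) = 0.2871
  Stage 4: F_4 = 10^(5.88/10) = 3.873, G_4 = 10^(17.5/10) = 56.23
Friis cascade:
  F = 1.419 + (1.871 − 1)/107.2 + (5.224 − 1)/1.288×10⁴ + (3.873 − 1)/3698 = 1.428
NF = 10 log₁₀(1.428) = 1.55 dB

1.55 dB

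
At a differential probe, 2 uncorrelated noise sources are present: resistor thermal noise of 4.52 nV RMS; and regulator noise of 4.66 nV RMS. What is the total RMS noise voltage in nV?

Uncorrelated sources add in power (mean-square): V_tot = √(ΣV_i²)
V_tot = √[(4.52×10⁻⁹)² + (4.66×10⁻⁹)²] = 6.49×10⁻⁹ V = 6.49 nV

6.49 nV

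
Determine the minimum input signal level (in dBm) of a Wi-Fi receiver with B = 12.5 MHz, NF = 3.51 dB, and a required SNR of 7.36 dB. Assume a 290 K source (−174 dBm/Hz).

−92.2 dBm

Sensitivity = −174 + 10 log₁₀(B) + NF + SNR_min
= −174 + 70.97 + 3.51 + 7.36
= −92.16 dBm → −92.2 dBm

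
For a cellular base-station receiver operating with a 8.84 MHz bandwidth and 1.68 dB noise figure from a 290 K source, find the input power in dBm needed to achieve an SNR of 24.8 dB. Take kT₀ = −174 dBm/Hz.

Sensitivity = −174 + 10 log₁₀(B) + NF + SNR_min
= −174 + 69.46 + 1.68 + 24.8
= −78.06 dBm → −78.1 dBm

−78.1 dBm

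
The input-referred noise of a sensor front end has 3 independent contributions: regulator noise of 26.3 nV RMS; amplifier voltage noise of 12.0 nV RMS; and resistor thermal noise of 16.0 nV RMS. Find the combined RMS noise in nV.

33.0 nV

Uncorrelated sources add in power (mean-square): V_tot = √(ΣV_i²)
V_tot = √[(2.63×10⁻⁸)² + (1.20×10⁻⁸)² + (1.60×10⁻⁸)²] = 3.30×10⁻⁸ V = 33.0 nV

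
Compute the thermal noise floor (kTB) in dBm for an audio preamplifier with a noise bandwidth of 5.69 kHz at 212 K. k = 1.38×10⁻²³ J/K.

−137.8 dBm

P_n = kTB = 1.38×10⁻²³ × 212 × 5.69×10³ = 1.66×10⁻¹⁷ W
In dBm: 10 log₁₀(1.66×10⁻¹⁷ / 10⁻³) = −137.8 dBm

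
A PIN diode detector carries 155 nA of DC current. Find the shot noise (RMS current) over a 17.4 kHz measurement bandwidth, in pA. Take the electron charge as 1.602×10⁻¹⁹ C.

I_n = √(2qI·B)
2qI·B = 2 × 1.602×10⁻¹⁹ × 1.55×10⁻⁷ × 1.74×10⁴ = 8.64×10⁻²² A²
I_n = √(8.64×10⁻²²) = 2.94×10⁻¹¹ A = 29.4 pA

29.4 pA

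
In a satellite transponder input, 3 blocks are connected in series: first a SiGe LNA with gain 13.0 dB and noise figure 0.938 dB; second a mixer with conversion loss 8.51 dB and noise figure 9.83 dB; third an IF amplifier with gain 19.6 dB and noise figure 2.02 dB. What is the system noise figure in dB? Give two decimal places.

2.75 dB

Convert to linear (a loss of L dB is a gain of −L dB): F_i = 10^(NF_i/10), G_i = 10^(G_i,dB/10)
  Stage 1: F_1 = 10^(0.938/10) = 1.241, G_1 = 10^(13.0/10) = 19.95
  Stage 2: F_2 = 10^(9.83/10) = 9.616, G_2 = 10^(−8.51/10) = 0.1409
  Stage 3: F_3 = 10^(2.02/10) = 1.592, G_3 = 10^(19.6/10) = 91.20
Friis cascade:
  F = 1.241 + (9.616 − 1)/19.95 + (1.592 − 1)/2.812 = 1.884
NF = 10 log₁₀(1.884) = 2.75 dB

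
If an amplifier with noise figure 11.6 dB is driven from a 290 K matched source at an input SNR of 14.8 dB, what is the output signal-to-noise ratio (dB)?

By definition F = SNR_in/SNR_out, so in dB: SNR_out = SNR_in − NF
SNR_out = 14.8 − 11.6 = 3.2 dB

3.2 dB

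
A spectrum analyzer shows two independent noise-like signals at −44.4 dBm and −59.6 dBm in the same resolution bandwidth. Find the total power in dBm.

Convert to linear, add, convert back:
P₁ = 3.63×10⁻⁸ W, P₂ = 1.10×10⁻⁹ W
P_tot = 3.74×10⁻⁸ W → 10 log₁₀(P_tot / 10⁻³) = −44.3 dBm

−44.3 dBm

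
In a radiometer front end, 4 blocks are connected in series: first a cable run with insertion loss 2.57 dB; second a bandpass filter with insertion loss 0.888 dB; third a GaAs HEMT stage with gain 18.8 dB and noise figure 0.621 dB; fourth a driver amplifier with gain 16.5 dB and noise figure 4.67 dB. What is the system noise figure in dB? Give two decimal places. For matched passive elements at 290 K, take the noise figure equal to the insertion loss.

Convert to linear (a loss of L dB is a gain of −L dB): F_i = 10^(NF_i/10), G_i = 10^(G_i,dB/10)
  Stage 1: F_1 = 10^(2.57/10) = 1.807, G_1 = 10^(−2.57/10) = 0.5534
  Stage 2: F_2 = 10^(0.888/10) = 1.227, G_2 = 10^(−0.888/10) = 0.8151
  Stage 3: F_3 = 10^(0.621/10) = 1.154, G_3 = 10^(18.8/10) = 75.86
  Stage 4: F_4 = 10^(4.67/10) = 2.931, G_4 = 10^(16.5/10) = 44.67
Friis cascade:
  F = 1.807 + (1.227 − 1)/0.5534 + (1.154 − 1)/0.4510 + (2.931 − 1)/34.21 = 2.614
NF = 10 log₁₀(2.614) = 4.17 dB

4.17 dB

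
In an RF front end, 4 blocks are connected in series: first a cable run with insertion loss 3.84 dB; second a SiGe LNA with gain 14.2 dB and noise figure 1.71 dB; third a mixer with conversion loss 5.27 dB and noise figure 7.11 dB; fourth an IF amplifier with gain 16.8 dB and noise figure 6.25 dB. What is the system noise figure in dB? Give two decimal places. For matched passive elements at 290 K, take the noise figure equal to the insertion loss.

Convert to linear (a loss of L dB is a gain of −L dB): F_i = 10^(NF_i/10), G_i = 10^(G_i,dB/10)
  Stage 1: F_1 = 10^(3.84/10) = 2.421, G_1 = 10^(−3.84/10) = 0.4130
  Stage 2: F_2 = 10^(1.71/10) = 1.483, G_2 = 10^(14.2/10) = 26.30
  Stage 3: F_3 = 10^(7.11/10) = 5.140, G_3 = 10^(−5.27/10) = 0.2972
  Stage 4: F_4 = 10^(6.25/10) = 4.217, G_4 = 10^(16.8/10) = 47.86
Friis cascade:
  F = 2.421 + (1.483 − 1)/0.4130 + (5.140 − 1)/10.86 + (4.217 − 1)/3.228 = 4.967
NF = 10 log₁₀(4.967) = 6.96 dB

6.96 dB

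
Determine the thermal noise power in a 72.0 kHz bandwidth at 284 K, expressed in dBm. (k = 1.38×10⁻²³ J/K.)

−125.5 dBm

P_n = kTB = 1.38×10⁻²³ × 284 × 7.20×10⁴ = 2.82×10⁻¹⁶ W
In dBm: 10 log₁₀(2.82×10⁻¹⁶ / 10⁻³) = −125.5 dBm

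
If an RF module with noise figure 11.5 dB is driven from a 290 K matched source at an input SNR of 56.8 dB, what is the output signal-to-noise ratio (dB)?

By definition F = SNR_in/SNR_out, so in dB: SNR_out = SNR_in − NF
SNR_out = 56.8 − 11.5 = 45.3 dB

45.3 dB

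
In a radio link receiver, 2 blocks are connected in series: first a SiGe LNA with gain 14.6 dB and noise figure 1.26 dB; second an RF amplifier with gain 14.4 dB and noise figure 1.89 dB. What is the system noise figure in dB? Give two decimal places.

1.32 dB

Convert to linear (a loss of L dB is a gain of −L dB): F_i = 10^(NF_i/10), G_i = 10^(G_i,dB/10)
  Stage 1: F_1 = 10^(1.26/10) = 1.337, G_1 = 10^(14.6/10) = 28.84
  Stage 2: F_2 = 10^(1.89/10) = 1.545, G_2 = 10^(14.4/10) = 27.54
Friis cascade:
  F = 1.337 + (1.545 − 1)/28.84 = 1.356
NF = 10 log₁₀(1.356) = 1.32 dB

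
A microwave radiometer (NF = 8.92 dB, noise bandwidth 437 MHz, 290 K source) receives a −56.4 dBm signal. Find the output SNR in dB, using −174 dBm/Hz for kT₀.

Noise floor: N = −174 + 10 log₁₀(B) + NF
10 log₁₀(4.37×10⁸) = 86.4 dB
N = −174 + 86.4 + 8.92 = −78.68 dBm
SNR = P_sig − N = −56.4 − (−78.68) = 22.28 dB → 22.3 dB

22.3 dB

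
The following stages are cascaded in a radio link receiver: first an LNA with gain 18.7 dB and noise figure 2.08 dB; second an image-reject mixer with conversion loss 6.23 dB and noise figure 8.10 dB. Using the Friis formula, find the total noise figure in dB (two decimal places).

Convert to linear (a loss of L dB is a gain of −L dB): F_i = 10^(NF_i/10), G_i = 10^(G_i,dB/10)
  Stage 1: F_1 = 10^(2.08/10) = 1.614, G_1 = 10^(18.7/10) = 74.13
  Stage 2: F_2 = 10^(8.10/10) = 6.457, G_2 = 10^(−6.23/10) = 0.2382
Friis cascade:
  F = 1.614 + (6.457 − 1)/74.13 = 1.688
NF = 10 log₁₀(1.688) = 2.27 dB

2.27 dB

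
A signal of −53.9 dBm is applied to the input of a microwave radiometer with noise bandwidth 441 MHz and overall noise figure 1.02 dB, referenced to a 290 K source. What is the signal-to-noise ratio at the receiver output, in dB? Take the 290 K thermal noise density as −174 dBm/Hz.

Noise floor: N = −174 + 10 log₁₀(B) + NF
10 log₁₀(4.41×10⁸) = 86.44 dB
N = −174 + 86.44 + 1.02 = −86.54 dBm
SNR = P_sig − N = −53.9 − (−86.54) = 32.64 dB → 32.6 dB

32.6 dB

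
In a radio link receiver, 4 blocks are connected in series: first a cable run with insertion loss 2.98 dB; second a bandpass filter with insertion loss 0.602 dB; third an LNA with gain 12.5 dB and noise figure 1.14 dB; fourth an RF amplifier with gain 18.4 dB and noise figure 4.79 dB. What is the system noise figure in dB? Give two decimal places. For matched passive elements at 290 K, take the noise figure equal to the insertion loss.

Convert to linear (a loss of L dB is a gain of −L dB): F_i = 10^(NF_i/10), G_i = 10^(G_i,dB/10)
  Stage 1: F_1 = 10^(2.98/10) = 1.986, G_1 = 10^(−2.98/10) = 0.5035
  Stage 2: F_2 = 10^(0.602/10) = 1.149, G_2 = 10^(−0.602/10) = 0.8706
  Stage 3: F_3 = 10^(1.14/10) = 1.300, G_3 = 10^(12.5/10) = 17.78
  Stage 4: F_4 = 10^(4.79/10) = 3.013, G_4 = 10^(18.4/10) = 69.18
Friis cascade:
  F = 1.986 + (1.149 − 1)/0.5035 + (1.300 − 1)/0.4383 + (3.013 − 1)/7.795 = 3.224
NF = 10 log₁₀(3.224) = 5.08 dB

5.08 dB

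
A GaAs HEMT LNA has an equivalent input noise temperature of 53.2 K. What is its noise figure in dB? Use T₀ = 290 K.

F = 1 + T_e/T₀ = 1 + 53.2/290 = 1.18345
NF = 10 log₁₀(1.18345) = 0.731 dB

0.731 dB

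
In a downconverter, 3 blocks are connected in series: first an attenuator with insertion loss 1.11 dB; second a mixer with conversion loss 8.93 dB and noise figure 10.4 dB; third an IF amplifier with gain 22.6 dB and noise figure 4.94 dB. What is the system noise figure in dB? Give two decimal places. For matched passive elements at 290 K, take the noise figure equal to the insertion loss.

Convert to linear (a loss of L dB is a gain of −L dB): F_i = 10^(NF_i/10), G_i = 10^(G_i,dB/10)
  Stage 1: F_1 = 10^(1.11/10) = 1.291, G_1 = 10^(−1.11/10) = 0.7745
  Stage 2: F_2 = 10^(10.4/10) = 10.96, G_2 = 10^(−8.93/10) = 0.1279
  Stage 3: F_3 = 10^(4.94/10) = 3.119, G_3 = 10^(22.6/10) = 182.0
Friis cascade:
  F = 1.291 + (10.96 − 1)/0.7745 + (3.119 − 1)/0.09908 = 35.54
NF = 10 log₁₀(35.54) = 15.51 dB

15.51 dB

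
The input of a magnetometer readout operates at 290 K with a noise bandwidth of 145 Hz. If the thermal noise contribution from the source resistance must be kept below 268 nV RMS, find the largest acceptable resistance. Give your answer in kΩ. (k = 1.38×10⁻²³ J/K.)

Johnson–Nyquist: V_n = √(4kTRB) ⇒ R = V_n² / (4kTB)
4kTB = 4 × 1.38×10⁻²³ × 290 × 1.45×10² = 2.32×10⁻¹⁸
R = (2.68×10⁻⁷)² / 2.32×10⁻¹⁸ = 3.09×10⁴ Ω = 30.9 kΩ

30.9 kΩ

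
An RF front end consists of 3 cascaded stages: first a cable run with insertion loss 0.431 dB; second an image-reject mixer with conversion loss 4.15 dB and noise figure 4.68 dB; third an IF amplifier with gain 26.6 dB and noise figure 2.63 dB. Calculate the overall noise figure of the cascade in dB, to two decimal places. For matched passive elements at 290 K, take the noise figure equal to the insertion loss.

7.51 dB

Convert to linear (a loss of L dB is a gain of −L dB): F_i = 10^(NF_i/10), G_i = 10^(G_i,dB/10)
  Stage 1: F_1 = 10^(0.431/10) = 1.104, G_1 = 10^(−0.431/10) = 0.9055
  Stage 2: F_2 = 10^(4.68/10) = 2.938, G_2 = 10^(−4.15/10) = 0.3846
  Stage 3: F_3 = 10^(2.63/10) = 1.832, G_3 = 10^(26.6/10) = 457.1
Friis cascade:
  F = 1.104 + (2.938 − 1)/0.9055 + (1.832 − 1)/0.3483 = 5.634
NF = 10 log₁₀(5.634) = 7.51 dB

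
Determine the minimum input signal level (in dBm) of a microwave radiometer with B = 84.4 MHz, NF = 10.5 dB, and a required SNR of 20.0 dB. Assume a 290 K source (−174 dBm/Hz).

−64.2 dBm

Sensitivity = −174 + 10 log₁₀(B) + NF + SNR_min
= −174 + 79.26 + 10.5 + 20.0
= −64.24 dBm → −64.2 dBm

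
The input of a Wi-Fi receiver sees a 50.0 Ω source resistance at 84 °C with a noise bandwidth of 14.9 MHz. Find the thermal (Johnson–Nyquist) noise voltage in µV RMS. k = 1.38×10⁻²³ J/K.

3.83 µV

T = 84 °C + 273.15 = 357.15 K
V_n = √(4kTRB)
4kTRB = 4 × 1.38×10⁻²³ × 357.15 × 5.00×10¹ × 1.49×10⁷ = 1.47×10⁻¹¹ V²
V_n = √(1.47×10⁻¹¹) = 3.83×10⁻⁶ V = 3.83 µV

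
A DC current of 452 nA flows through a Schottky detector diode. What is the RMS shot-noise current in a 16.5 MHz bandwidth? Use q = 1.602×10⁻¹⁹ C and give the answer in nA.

I_n = √(2qI·B)
2qI·B = 2 × 1.602×10⁻¹⁹ × 4.52×10⁻⁷ × 1.65×10⁷ = 2.39×10⁻¹⁸ A²
I_n = √(2.39×10⁻¹⁸) = 1.55×10⁻⁹ A = 1.55 nA

1.55 nA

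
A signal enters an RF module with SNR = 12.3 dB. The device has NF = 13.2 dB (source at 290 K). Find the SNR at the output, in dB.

−0.9 dB

By definition F = SNR_in/SNR_out, so in dB: SNR_out = SNR_in − NF
SNR_out = 12.3 − 13.2 = −0.9 dB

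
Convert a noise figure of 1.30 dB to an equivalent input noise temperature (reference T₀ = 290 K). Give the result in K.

101 K

F = 10^(1.30/10) = 1.34896
T_e = (F − 1)·T₀ = (1.34896 − 1) × 290 = 101 K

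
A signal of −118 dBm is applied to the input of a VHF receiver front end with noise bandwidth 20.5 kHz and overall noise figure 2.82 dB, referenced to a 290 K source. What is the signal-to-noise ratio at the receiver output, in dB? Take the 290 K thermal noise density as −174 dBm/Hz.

10.1 dB

Noise floor: N = −174 + 10 log₁₀(B) + NF
10 log₁₀(2.05×10⁴) = 43.12 dB
N = −174 + 43.12 + 2.82 = −128.06 dBm
SNR = P_sig − N = −118 − (−128.06) = 10.06 dB → 10.1 dB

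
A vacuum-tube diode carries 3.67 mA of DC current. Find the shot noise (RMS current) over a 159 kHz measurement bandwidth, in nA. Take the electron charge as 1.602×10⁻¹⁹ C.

I_n = √(2qI·B)
2qI·B = 2 × 1.602×10⁻¹⁹ × 3.67×10⁻³ × 1.59×10⁵ = 1.87×10⁻¹⁶ A²
I_n = √(1.87×10⁻¹⁶) = 1.37×10⁻⁸ A = 13.7 nA

13.7 nA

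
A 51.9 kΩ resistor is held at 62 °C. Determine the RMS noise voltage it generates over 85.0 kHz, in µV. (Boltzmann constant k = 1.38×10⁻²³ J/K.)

T = 62 °C + 273.15 = 335.15 K
V_n = √(4kTRB)
4kTRB = 4 × 1.38×10⁻²³ × 335.15 × 5.19×10⁴ × 8.50×10⁴ = 8.16×10⁻¹¹ V²
V_n = √(8.16×10⁻¹¹) = 9.03×10⁻⁶ V = 9.03 µV

9.03 µV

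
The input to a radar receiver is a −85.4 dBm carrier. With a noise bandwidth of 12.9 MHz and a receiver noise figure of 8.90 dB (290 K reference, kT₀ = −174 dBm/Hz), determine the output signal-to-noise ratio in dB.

Noise floor: N = −174 + 10 log₁₀(B) + NF
10 log₁₀(1.29×10⁷) = 71.11 dB
N = −174 + 71.11 + 8.90 = −93.99 dBm
SNR = P_sig − N = −85.4 − (−93.99) = 8.59 dB → 8.6 dB

8.6 dB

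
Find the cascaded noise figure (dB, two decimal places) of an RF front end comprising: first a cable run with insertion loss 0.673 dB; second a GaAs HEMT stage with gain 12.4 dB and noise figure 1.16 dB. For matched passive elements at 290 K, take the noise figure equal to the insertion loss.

Convert to linear (a loss of L dB is a gain of −L dB): F_i = 10^(NF_i/10), G_i = 10^(G_i,dB/10)
  Stage 1: F_1 = 10^(0.673/10) = 1.168, G_1 = 10^(−0.673/10) = 0.8564
  Stage 2: F_2 = 10^(1.16/10) = 1.306, G_2 = 10^(12.4/10) = 17.38
Friis cascade:
  F = 1.168 + (1.306 − 1)/0.8564 = 1.525
NF = 10 log₁₀(1.525) = 1.83 dB

1.83 dB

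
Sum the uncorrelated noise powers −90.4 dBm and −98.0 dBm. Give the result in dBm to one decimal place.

−89.7 dBm

Convert to linear, add, convert back:
P₁ = 9.12×10⁻¹³ W, P₂ = 1.58×10⁻¹³ W
P_tot = 1.07×10⁻¹² W → 10 log₁₀(P_tot / 10⁻³) = −89.7 dBm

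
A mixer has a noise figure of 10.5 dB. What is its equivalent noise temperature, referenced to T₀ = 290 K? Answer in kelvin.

2964 K

F = 10^(10.5/10) = 11.2202
T_e = (F − 1)·T₀ = (11.2202 − 1) × 290 = 2964 K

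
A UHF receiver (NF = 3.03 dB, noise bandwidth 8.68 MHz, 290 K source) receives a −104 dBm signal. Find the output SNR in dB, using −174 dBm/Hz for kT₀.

−2.4 dB

Noise floor: N = −174 + 10 log₁₀(B) + NF
10 log₁₀(8.68×10⁶) = 69.39 dB
N = −174 + 69.39 + 3.03 = −101.58 dBm
SNR = P_sig − N = −104 − (−101.58) = −2.42 dB → −2.4 dB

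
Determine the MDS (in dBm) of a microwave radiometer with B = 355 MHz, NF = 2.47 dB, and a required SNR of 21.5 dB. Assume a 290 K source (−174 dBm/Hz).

Sensitivity = −174 + 10 log₁₀(B) + NF + SNR_min
= −174 + 85.5 + 2.47 + 21.5
= −64.53 dBm → −64.5 dBm

−64.5 dBm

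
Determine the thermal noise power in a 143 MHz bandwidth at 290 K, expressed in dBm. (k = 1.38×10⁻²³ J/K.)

−92.4 dBm

P_n = kTB = 1.38×10⁻²³ × 290 × 1.43×10⁸ = 5.72×10⁻¹³ W
In dBm: 10 log₁₀(5.72×10⁻¹³ / 10⁻³) = −92.4 dBm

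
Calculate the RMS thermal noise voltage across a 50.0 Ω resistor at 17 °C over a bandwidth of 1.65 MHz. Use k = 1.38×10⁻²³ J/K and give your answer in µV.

1.15 µV

T = 17 °C + 273.15 = 290.15 K
V_n = √(4kTRB)
4kTRB = 4 × 1.38×10⁻²³ × 290.15 × 5.00×10¹ × 1.65×10⁶ = 1.32×10⁻¹² V²
V_n = √(1.32×10⁻¹²) = 1.15×10⁻⁶ V = 1.15 µV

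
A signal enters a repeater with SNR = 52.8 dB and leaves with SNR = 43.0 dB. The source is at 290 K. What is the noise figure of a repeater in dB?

9.8 dB

NF (dB) = SNR_in(dB) − SNR_out(dB) when the source is at T₀
NF = 52.8 − 43.0 = 9.8 dB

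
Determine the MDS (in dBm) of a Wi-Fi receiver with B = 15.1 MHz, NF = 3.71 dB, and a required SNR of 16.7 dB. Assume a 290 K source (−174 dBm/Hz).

Sensitivity = −174 + 10 log₁₀(B) + NF + SNR_min
= −174 + 71.79 + 3.71 + 16.7
= −81.80 dBm → −81.8 dBm

−81.8 dBm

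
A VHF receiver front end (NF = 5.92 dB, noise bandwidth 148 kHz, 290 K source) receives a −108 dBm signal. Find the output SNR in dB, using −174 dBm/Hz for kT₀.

Noise floor: N = −174 + 10 log₁₀(B) + NF
10 log₁₀(1.48×10⁵) = 51.7 dB
N = −174 + 51.7 + 5.92 = −116.38 dBm
SNR = P_sig − N = −108 − (−116.38) = 8.38 dB → 8.4 dB

8.4 dB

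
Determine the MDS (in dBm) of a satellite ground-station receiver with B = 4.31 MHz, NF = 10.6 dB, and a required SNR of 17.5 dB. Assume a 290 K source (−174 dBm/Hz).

Sensitivity = −174 + 10 log₁₀(B) + NF + SNR_min
= −174 + 66.34 + 10.6 + 17.5
= −79.56 dBm → −79.6 dBm

−79.6 dBm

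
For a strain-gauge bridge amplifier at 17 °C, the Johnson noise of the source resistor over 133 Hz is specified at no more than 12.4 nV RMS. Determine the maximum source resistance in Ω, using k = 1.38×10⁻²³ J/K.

T = 17 °C + 273.15 = 290.15 K
Johnson–Nyquist: V_n = √(4kTRB) ⇒ R = V_n² / (4kTB)
4kTB = 4 × 1.38×10⁻²³ × 290.15 × 1.33×10² = 2.13×10⁻¹⁸
R = (1.24×10⁻⁸)² / 2.13×10⁻¹⁸ = 7.22×10¹ Ω = 72.2 Ω

72.2 Ω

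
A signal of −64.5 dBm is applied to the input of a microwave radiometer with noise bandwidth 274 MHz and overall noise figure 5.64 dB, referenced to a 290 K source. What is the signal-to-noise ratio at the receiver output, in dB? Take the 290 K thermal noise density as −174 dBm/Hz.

Noise floor: N = −174 + 10 log₁₀(B) + NF
10 log₁₀(2.74×10⁸) = 84.38 dB
N = −174 + 84.38 + 5.64 = −83.98 dBm
SNR = P_sig − N = −64.5 − (−83.98) = 19.48 dB → 19.5 dB

19.5 dB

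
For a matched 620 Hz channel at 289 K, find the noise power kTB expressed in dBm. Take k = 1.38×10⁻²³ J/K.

P_n = kTB = 1.38×10⁻²³ × 289 × 6.20×10² = 2.47×10⁻¹⁸ W
In dBm: 10 log₁₀(2.47×10⁻¹⁸ / 10⁻³) = −146.1 dBm

−146.1 dBm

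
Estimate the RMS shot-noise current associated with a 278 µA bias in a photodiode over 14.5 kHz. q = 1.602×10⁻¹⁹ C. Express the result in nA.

1.14 nA

I_n = √(2qI·B)
2qI·B = 2 × 1.602×10⁻¹⁹ × 2.78×10⁻⁴ × 1.45×10⁴ = 1.29×10⁻¹⁸ A²
I_n = √(1.29×10⁻¹⁸) = 1.14×10⁻⁹ A = 1.14 nA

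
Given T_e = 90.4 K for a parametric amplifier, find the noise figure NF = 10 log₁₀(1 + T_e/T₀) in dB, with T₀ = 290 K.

F = 1 + T_e/T₀ = 1 + 90.4/290 = 1.31172
NF = 10 log₁₀(1.31172) = 1.18 dB

1.18 dB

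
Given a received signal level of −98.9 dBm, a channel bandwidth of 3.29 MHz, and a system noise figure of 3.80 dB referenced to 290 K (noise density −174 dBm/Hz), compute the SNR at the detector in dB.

6.1 dB

Noise floor: N = −174 + 10 log₁₀(B) + NF
10 log₁₀(3.29×10⁶) = 65.17 dB
N = −174 + 65.17 + 3.80 = −105.03 dBm
SNR = P_sig − N = −98.9 − (−105.03) = 6.13 dB → 6.1 dB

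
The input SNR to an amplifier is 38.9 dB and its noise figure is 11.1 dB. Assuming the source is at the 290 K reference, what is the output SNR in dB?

By definition F = SNR_in/SNR_out, so in dB: SNR_out = SNR_in − NF
SNR_out = 38.9 − 11.1 = 27.8 dB

27.8 dB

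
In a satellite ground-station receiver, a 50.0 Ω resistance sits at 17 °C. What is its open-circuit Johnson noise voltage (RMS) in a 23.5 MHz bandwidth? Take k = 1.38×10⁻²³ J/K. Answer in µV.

4.34 µV

T = 17 °C + 273.15 = 290.15 K
V_n = √(4kTRB)
4kTRB = 4 × 1.38×10⁻²³ × 290.15 × 5.00×10¹ × 2.35×10⁷ = 1.88×10⁻¹¹ V²
V_n = √(1.88×10⁻¹¹) = 4.34×10⁻⁶ V = 4.34 µV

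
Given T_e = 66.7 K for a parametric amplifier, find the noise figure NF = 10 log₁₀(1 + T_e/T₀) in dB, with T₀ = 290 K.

F = 1 + T_e/T₀ = 1 + 66.7/290 = 1.23
NF = 10 log₁₀(1.23) = 0.899 dB

0.899 dB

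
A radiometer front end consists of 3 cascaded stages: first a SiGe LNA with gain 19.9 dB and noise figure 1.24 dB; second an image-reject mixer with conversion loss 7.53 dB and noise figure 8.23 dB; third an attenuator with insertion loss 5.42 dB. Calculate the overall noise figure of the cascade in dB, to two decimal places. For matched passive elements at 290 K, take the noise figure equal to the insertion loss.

Convert to linear (a loss of L dB is a gain of −L dB): F_i = 10^(NF_i/10), G_i = 10^(G_i,dB/10)
  Stage 1: F_1 = 10^(1.24/10) = 1.330, G_1 = 10^(19.9/10) = 97.72
  Stage 2: F_2 = 10^(8.23/10) = 6.653, G_2 = 10^(−7.53/10) = 0.1766
  Stage 3: F_3 = 10^(5.42/10) = 3.483, G_3 = 10^(−5.42/10) = 0.2871
Friis cascade:
  F = 1.330 + (6.653 − 1)/97.72 + (3.483 − 1)/17.26 = 1.532
NF = 10 log₁₀(1.532) = 1.85 dB

1.85 dB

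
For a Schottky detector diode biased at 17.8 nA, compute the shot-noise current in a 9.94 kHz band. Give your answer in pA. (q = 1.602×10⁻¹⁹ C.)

I_n = √(2qI·B)
2qI·B = 2 × 1.602×10⁻¹⁹ × 1.78×10⁻⁸ × 9.94×10³ = 5.67×10⁻²³ A²
I_n = √(5.67×10⁻²³) = 7.53×10⁻¹² A = 7.53 pA

7.53 pA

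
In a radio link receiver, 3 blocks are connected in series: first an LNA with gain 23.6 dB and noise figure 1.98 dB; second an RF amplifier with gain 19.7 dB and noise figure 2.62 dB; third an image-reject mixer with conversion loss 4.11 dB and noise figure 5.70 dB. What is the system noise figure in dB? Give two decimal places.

1.99 dB

Convert to linear (a loss of L dB is a gain of −L dB): F_i = 10^(NF_i/10), G_i = 10^(G_i,dB/10)
  Stage 1: F_1 = 10^(1.98/10) = 1.578, G_1 = 10^(23.6/10) = 229.1
  Stage 2: F_2 = 10^(2.62/10) = 1.828, G_2 = 10^(19.7/10) = 93.33
  Stage 3: F_3 = 10^(5.70/10) = 3.715, G_3 = 10^(−4.11/10) = 0.3882
Friis cascade:
  F = 1.578 + (1.828 − 1)/229.1 + (3.715 − 1)/2.138×10⁴ = 1.581
NF = 10 log₁₀(1.581) = 1.99 dB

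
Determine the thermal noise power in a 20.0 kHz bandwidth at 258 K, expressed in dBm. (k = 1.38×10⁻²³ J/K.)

P_n = kTB = 1.38×10⁻²³ × 258 × 2.00×10⁴ = 7.12×10⁻¹⁷ W
In dBm: 10 log₁₀(7.12×10⁻¹⁷ / 10⁻³) = −131.5 dBm

−131.5 dBm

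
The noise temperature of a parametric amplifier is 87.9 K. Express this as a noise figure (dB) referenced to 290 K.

1.15 dB

F = 1 + T_e/T₀ = 1 + 87.9/290 = 1.3031
NF = 10 log₁₀(1.3031) = 1.15 dB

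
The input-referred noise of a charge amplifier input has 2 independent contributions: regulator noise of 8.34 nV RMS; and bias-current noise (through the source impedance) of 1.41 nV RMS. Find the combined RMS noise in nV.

Uncorrelated sources add in power (mean-square): V_tot = √(ΣV_i²)
V_tot = √[(8.34×10⁻⁹)² + (1.41×10⁻⁹)²] = 8.46×10⁻⁹ V = 8.46 nV

8.46 nV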